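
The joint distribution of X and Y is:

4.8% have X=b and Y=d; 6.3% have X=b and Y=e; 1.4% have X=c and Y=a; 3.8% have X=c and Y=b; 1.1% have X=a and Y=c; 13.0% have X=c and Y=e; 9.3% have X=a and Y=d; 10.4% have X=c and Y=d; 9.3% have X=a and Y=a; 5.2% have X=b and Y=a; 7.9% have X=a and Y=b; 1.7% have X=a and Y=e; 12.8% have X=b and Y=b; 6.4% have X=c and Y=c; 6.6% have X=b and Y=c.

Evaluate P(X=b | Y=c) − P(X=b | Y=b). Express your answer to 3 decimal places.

-0.054

P(Y=c) = 0.011 + 0.066 + 0.064 = 0.141; P(X=b | Y=c) = 0.066/0.141 = 0.4681.
P(Y=b) = 0.079 + 0.128 + 0.038 = 0.245; P(X=b | Y=b) = 0.128/0.245 = 0.5224.
Difference = -0.054.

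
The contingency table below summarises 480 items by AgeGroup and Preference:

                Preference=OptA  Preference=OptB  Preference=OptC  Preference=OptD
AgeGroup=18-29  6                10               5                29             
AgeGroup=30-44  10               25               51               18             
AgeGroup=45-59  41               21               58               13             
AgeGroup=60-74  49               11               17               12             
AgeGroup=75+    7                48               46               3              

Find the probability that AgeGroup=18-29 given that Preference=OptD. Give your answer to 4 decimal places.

0.3867

Total with Preference=OptD: 29 + 18 + 13 + 12 + 3 = 75.
P(AgeGroup=18-29 | Preference=OptD) = 29/75 = 0.3867.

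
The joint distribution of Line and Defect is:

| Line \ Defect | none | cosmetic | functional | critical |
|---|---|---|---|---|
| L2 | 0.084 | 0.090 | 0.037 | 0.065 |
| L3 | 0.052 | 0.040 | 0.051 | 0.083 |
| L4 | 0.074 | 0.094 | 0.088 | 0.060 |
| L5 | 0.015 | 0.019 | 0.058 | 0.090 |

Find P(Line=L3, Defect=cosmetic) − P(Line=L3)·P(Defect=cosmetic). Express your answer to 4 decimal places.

P(Line=L3) = 0.052 + 0.040 + 0.051 + 0.083 = 0.226.
P(Defect=cosmetic) = 0.090 + 0.040 + 0.094 + 0.019 = 0.243.
P(Line=L3, Defect=cosmetic) − P(Line=L3)P(Defect=cosmetic) = 0.040 − 0.226×0.243 = -0.0149.

-0.0149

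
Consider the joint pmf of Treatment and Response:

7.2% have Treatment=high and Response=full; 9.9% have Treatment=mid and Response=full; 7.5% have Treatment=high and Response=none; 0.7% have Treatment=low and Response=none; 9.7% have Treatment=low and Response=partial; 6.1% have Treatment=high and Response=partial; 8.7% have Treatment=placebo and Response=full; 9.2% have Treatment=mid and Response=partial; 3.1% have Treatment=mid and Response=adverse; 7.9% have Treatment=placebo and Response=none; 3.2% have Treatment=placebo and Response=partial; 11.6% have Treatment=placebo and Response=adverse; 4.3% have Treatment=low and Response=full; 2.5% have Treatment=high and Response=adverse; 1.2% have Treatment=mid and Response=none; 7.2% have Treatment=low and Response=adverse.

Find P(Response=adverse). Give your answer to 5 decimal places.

0.24400

P(Response=adverse) = 0.116 + 0.072 + 0.031 + 0.025 = 0.244.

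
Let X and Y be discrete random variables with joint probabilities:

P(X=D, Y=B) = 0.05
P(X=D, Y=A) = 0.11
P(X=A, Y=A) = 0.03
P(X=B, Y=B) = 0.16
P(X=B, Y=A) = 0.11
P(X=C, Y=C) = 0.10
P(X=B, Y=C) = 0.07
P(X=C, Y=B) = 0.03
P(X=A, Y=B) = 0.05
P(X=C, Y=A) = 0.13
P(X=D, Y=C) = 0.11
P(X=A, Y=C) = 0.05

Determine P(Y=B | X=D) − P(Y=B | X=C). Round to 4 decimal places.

P(X=D) = 0.11 + 0.05 + 0.11 = 0.27; P(Y=B | X=D) = 0.05/0.27 = 0.18519.
P(X=C) = 0.13 + 0.03 + 0.10 = 0.26; P(Y=B | X=C) = 0.03/0.26 = 0.11538.
Difference = 0.0698.

0.0698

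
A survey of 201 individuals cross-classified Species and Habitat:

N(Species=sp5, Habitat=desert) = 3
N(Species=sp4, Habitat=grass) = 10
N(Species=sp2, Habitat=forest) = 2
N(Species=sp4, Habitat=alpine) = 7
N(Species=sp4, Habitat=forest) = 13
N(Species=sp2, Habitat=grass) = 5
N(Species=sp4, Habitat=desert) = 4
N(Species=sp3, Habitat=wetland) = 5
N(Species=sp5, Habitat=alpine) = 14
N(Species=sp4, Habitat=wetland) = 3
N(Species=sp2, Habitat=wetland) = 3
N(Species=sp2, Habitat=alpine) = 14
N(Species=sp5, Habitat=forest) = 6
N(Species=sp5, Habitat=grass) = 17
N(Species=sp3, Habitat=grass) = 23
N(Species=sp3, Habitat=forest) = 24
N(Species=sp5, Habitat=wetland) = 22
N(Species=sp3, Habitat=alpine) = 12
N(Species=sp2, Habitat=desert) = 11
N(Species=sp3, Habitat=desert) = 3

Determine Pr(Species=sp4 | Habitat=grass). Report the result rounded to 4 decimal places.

Total with Habitat=grass: 5 + 23 + 10 + 17 = 55.
P(Species=sp4 | Habitat=grass) = 10/55 = 0.1818.

0.1818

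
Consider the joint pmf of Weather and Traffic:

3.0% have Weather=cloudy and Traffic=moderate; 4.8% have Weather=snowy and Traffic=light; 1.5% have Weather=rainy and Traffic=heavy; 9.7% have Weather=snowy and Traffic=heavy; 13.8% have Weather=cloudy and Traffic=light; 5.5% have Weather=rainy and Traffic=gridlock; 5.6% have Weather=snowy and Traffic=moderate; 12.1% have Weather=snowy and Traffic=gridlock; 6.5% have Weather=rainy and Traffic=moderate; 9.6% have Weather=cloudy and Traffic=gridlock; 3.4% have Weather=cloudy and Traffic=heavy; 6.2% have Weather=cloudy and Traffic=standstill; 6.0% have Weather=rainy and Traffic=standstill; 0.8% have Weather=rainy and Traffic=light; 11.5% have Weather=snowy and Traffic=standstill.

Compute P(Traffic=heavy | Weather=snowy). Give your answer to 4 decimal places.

P(Weather=snowy) = 0.048 + 0.056 + 0.097 + 0.121 + 0.115 = 0.437.
P(Traffic=heavy | Weather=snowy) = 0.097/0.437 = 0.2220.

0.2220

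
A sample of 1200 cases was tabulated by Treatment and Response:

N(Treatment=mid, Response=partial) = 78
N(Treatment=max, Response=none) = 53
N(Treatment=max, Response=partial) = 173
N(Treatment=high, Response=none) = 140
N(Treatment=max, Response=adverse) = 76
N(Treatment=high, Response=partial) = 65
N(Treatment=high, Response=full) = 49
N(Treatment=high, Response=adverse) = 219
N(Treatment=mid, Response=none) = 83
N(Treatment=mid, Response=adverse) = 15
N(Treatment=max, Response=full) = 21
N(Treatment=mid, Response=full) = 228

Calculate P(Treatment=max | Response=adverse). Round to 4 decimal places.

0.2452

Total with Response=adverse: 15 + 219 + 76 = 310.
P(Treatment=max | Response=adverse) = 76/310 = 0.2452.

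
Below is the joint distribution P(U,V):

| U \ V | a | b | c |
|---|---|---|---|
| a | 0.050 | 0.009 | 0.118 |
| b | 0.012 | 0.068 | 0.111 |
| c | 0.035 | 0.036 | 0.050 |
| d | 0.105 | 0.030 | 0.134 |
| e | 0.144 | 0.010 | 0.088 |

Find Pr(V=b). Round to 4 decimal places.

P(V=b) = 0.009 + 0.068 + 0.036 + 0.030 + 0.010 = 0.153.

0.1530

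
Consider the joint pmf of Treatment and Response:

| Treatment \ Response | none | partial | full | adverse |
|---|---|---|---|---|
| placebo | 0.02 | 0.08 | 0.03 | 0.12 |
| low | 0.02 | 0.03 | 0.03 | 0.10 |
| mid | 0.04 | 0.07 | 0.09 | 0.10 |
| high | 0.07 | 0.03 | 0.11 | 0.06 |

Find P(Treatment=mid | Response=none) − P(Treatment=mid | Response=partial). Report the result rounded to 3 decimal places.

P(Response=none) = 0.02 + 0.02 + 0.04 + 0.07 = 0.15; P(Treatment=mid | Response=none) = 0.04/0.15 = 0.2667.
P(Response=partial) = 0.08 + 0.03 + 0.07 + 0.03 = 0.21; P(Treatment=mid | Response=partial) = 0.07/0.21 = 0.3333.
Difference = -0.067.

-0.067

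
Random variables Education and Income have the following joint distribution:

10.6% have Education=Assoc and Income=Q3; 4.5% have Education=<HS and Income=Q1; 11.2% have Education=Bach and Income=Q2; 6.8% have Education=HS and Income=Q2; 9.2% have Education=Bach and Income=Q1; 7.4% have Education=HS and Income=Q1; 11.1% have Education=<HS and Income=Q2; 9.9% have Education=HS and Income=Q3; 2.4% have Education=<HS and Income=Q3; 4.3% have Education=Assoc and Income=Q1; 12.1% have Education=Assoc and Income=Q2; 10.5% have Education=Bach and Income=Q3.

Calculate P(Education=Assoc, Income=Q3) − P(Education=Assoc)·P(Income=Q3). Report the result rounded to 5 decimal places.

0.01582

P(Education=Assoc) = 0.043 + 0.121 + 0.106 = 0.270.
P(Income=Q3) = 0.024 + 0.099 + 0.106 + 0.105 = 0.334.
P(Education=Assoc, Income=Q3) − P(Education=Assoc)P(Income=Q3) = 0.106 − 0.270×0.334 = 0.01582.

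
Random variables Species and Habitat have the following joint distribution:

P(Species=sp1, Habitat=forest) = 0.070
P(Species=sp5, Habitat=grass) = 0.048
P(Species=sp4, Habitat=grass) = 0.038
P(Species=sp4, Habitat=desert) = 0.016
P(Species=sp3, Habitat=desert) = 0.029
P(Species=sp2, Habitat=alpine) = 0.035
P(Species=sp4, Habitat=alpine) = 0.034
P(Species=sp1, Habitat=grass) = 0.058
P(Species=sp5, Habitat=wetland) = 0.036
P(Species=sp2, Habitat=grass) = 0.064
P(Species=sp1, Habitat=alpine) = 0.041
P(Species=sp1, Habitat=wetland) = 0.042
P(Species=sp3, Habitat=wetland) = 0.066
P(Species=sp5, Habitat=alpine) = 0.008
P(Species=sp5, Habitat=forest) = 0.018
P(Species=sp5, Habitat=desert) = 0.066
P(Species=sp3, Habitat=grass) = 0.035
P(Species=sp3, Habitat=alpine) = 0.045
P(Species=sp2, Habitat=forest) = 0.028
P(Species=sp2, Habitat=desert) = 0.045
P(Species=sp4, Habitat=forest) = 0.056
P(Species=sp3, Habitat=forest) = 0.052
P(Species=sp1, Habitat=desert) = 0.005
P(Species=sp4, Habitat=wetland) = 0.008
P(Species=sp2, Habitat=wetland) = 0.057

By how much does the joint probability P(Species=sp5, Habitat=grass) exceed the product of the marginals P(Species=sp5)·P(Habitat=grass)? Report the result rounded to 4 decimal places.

P(Species=sp5) = 0.018 + 0.048 + 0.036 + 0.066 + 0.008 = 0.176.
P(Habitat=grass) = 0.058 + 0.064 + 0.035 + 0.038 + 0.048 = 0.243.
P(Species=sp5, Habitat=grass) − P(Species=sp5)P(Habitat=grass) = 0.048 − 0.176×0.243 = 0.0052.

0.0052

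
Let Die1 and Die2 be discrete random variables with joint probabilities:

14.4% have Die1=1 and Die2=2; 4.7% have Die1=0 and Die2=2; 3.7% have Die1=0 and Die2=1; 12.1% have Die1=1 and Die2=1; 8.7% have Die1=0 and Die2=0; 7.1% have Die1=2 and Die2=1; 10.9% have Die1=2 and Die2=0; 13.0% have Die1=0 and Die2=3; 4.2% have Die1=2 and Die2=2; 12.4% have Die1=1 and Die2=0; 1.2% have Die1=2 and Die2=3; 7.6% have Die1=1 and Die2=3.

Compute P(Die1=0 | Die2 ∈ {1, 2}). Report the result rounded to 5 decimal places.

0.18182

P(Die2=1) = 0.037 + 0.121 + 0.071 = 0.229.
P(Die2=2) = 0.047 + 0.144 + 0.042 = 0.233.
P(Die2 ∈ {1, 2}) = 0.229 + 0.233 = 0.462; P(Die1=0, Die2 ∈ {1, 2}) = 0.037 + 0.047 = 0.084.
P(Die1=0 | Die2 ∈ {1, 2}) = 0.084/0.462 = 0.18182.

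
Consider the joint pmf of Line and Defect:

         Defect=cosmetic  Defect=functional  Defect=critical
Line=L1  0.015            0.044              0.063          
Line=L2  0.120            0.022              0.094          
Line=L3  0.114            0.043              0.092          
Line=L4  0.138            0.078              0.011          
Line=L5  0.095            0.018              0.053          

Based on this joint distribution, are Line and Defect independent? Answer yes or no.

P(Line=L4) = 0.227 and P(Defect=critical) = 0.313, so their product is 0.07105, but P(Line=L4, Defect=critical) = 0.011. Since these differ, Line and Defect are not independent.

no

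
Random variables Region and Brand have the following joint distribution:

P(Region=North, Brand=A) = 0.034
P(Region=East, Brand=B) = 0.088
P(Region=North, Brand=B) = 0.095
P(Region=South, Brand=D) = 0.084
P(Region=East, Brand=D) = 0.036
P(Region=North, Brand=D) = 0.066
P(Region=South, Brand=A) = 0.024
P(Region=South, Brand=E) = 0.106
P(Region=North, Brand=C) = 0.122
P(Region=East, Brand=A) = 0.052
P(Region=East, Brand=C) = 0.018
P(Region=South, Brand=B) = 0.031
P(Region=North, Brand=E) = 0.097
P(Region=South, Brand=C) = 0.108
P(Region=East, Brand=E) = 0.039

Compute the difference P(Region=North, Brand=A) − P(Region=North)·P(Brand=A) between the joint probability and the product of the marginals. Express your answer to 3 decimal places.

-0.012

P(Region=North) = 0.034 + 0.095 + 0.122 + 0.066 + 0.097 = 0.414.
P(Brand=A) = 0.034 + 0.024 + 0.052 = 0.110.
P(Region=North, Brand=A) − P(Region=North)P(Brand=A) = 0.034 − 0.414×0.110 = -0.012.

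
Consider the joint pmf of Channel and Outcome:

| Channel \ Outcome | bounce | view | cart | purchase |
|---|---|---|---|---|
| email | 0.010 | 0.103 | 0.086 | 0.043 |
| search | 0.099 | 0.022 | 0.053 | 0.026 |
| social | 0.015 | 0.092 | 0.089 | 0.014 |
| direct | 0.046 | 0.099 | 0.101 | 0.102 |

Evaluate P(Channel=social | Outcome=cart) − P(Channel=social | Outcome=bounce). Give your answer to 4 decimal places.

P(Outcome=cart) = 0.086 + 0.053 + 0.089 + 0.101 = 0.329; P(Channel=social | Outcome=cart) = 0.089/0.329 = 0.27052.
P(Outcome=bounce) = 0.010 + 0.099 + 0.015 + 0.046 = 0.170; P(Channel=social | Outcome=bounce) = 0.015/0.170 = 0.08824.
Difference = 0.1823.

0.1823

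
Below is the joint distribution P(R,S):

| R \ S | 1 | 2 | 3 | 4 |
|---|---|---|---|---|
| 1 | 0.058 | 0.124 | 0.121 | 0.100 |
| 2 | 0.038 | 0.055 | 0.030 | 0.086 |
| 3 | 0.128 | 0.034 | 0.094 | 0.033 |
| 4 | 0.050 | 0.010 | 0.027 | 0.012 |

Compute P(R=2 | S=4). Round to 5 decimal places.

0.37229

P(S=4) = 0.100 + 0.086 + 0.033 + 0.012 = 0.231.
P(R=2 | S=4) = 0.086/0.231 = 0.37229.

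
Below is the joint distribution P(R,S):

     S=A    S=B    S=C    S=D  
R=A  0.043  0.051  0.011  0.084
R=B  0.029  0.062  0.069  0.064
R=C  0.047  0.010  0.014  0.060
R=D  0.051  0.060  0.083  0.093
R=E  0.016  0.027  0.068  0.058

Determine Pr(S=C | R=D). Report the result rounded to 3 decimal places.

P(R=D) = 0.051 + 0.060 + 0.083 + 0.093 = 0.287.
P(S=C | R=D) = 0.083/0.287 = 0.289.

0.289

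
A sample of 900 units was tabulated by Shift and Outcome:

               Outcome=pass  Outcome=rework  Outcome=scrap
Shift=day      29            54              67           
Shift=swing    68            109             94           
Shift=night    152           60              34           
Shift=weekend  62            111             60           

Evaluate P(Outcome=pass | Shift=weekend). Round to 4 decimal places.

0.2661

Total with Shift=weekend: 62 + 111 + 60 = 233.
P(Outcome=pass | Shift=weekend) = 62/233 = 0.2661.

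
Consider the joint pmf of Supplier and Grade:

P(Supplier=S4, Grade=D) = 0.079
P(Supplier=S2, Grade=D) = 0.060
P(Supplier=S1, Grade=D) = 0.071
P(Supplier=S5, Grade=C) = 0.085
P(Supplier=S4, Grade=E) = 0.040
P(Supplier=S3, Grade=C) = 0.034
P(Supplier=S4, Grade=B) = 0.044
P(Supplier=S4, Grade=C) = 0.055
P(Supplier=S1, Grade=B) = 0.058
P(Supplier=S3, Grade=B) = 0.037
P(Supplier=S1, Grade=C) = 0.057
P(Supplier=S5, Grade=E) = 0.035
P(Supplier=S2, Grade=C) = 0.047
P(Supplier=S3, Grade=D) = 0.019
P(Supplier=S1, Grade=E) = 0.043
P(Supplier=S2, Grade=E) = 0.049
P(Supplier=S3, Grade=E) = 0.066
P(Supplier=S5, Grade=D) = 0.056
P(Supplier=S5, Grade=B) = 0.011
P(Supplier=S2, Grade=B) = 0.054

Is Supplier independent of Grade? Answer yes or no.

no

P(Supplier=S5) = 0.187 and P(Grade=C) = 0.278, so their product is 0.05199, but P(Supplier=S5, Grade=C) = 0.085. Since these differ, Supplier and Grade are not independent.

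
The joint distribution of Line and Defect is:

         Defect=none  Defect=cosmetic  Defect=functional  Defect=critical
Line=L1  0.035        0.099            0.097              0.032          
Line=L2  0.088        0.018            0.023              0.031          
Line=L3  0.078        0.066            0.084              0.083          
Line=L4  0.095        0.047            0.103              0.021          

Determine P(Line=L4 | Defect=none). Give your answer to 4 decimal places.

P(Defect=none) = 0.035 + 0.088 + 0.078 + 0.095 = 0.296.
P(Line=L4 | Defect=none) = 0.095/0.296 = 0.3209.

0.3209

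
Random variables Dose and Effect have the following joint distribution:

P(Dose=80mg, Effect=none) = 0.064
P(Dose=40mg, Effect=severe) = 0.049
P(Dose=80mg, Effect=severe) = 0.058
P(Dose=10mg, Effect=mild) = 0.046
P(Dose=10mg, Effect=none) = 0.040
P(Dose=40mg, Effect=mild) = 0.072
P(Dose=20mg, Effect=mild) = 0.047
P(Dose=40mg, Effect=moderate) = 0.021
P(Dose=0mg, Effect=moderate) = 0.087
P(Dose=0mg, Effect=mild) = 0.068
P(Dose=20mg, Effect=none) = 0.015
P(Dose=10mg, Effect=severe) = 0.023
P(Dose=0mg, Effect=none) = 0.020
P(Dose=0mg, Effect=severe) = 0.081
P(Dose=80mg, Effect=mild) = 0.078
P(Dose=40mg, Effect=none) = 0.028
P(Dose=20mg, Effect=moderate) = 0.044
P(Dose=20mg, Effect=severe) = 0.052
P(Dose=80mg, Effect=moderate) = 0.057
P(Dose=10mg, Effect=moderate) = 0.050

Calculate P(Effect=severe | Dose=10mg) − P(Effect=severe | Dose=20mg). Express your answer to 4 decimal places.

P(Dose=10mg) = 0.040 + 0.046 + 0.050 + 0.023 = 0.159; P(Effect=severe | Dose=10mg) = 0.023/0.159 = 0.14465.
P(Dose=20mg) = 0.015 + 0.047 + 0.044 + 0.052 = 0.158; P(Effect=severe | Dose=20mg) = 0.052/0.158 = 0.32911.
Difference = -0.1845.

-0.1845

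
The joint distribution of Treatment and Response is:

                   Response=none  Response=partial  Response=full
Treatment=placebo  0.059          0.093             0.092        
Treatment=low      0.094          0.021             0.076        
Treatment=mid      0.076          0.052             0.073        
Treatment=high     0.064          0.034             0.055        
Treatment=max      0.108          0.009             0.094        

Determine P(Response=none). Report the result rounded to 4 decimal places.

P(Response=none) = 0.059 + 0.094 + 0.076 + 0.064 + 0.108 = 0.401.

0.4010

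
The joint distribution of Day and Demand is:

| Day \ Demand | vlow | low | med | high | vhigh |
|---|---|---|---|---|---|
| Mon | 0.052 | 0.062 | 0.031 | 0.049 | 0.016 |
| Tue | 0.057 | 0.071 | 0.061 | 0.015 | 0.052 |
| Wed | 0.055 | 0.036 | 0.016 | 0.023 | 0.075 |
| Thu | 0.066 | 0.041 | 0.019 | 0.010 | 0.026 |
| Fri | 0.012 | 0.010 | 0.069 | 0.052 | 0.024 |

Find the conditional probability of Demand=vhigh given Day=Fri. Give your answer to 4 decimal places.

P(Day=Fri) = 0.012 + 0.010 + 0.069 + 0.052 + 0.024 = 0.167.
P(Demand=vhigh | Day=Fri) = 0.024/0.167 = 0.1437.

0.1437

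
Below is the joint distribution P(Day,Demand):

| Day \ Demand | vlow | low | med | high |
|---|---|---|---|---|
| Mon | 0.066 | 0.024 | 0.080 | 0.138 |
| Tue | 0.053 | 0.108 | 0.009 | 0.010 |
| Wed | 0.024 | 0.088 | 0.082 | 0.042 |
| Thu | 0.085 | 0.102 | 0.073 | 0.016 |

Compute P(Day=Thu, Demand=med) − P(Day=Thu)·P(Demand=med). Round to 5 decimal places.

0.00566

P(Day=Thu) = 0.085 + 0.102 + 0.073 + 0.016 = 0.276.
P(Demand=med) = 0.080 + 0.009 + 0.082 + 0.073 = 0.244.
P(Day=Thu, Demand=med) − P(Day=Thu)P(Demand=med) = 0.073 − 0.276×0.244 = 0.00566.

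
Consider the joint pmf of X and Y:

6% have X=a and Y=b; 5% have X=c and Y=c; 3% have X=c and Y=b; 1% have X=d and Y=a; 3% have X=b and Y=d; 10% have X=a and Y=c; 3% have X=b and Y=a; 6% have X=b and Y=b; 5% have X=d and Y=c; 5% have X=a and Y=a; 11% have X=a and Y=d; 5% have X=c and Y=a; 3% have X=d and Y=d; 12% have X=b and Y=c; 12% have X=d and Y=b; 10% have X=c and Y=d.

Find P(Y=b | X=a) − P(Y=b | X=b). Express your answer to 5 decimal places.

-0.06250

P(X=a) = 0.05 + 0.06 + 0.10 + 0.11 = 0.32; P(Y=b | X=a) = 0.06/0.32 = 0.187500.
P(X=b) = 0.03 + 0.06 + 0.12 + 0.03 = 0.24; P(Y=b | X=b) = 0.06/0.24 = 0.250000.
Difference = -0.06250.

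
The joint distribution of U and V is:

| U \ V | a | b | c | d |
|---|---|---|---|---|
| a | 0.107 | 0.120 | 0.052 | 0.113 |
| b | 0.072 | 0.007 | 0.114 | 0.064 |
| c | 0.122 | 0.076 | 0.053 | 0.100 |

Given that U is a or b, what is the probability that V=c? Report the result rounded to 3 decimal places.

P(U=a) = 0.107 + 0.120 + 0.052 + 0.113 = 0.392.
P(U=b) = 0.072 + 0.007 + 0.114 + 0.064 = 0.257.
P(U ∈ {a, b}) = 0.392 + 0.257 = 0.649; P(V=c, U ∈ {a, b}) = 0.052 + 0.114 = 0.166.
P(V=c | U ∈ {a, b}) = 0.166/0.649 = 0.256.

0.256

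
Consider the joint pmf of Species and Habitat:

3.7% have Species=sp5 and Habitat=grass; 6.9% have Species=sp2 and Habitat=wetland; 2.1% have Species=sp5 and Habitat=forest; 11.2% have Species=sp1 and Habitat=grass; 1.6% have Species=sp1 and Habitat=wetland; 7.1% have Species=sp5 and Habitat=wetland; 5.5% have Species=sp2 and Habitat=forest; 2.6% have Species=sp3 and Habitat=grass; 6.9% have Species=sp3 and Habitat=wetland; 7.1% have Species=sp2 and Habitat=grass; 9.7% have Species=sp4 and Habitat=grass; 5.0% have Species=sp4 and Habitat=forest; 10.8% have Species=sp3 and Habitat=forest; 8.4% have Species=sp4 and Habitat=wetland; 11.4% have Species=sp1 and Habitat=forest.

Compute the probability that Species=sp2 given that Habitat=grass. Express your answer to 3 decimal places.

0.207

P(Habitat=grass) = 0.112 + 0.071 + 0.026 + 0.097 + 0.037 = 0.343.
P(Species=sp2 | Habitat=grass) = 0.071/0.343 = 0.207.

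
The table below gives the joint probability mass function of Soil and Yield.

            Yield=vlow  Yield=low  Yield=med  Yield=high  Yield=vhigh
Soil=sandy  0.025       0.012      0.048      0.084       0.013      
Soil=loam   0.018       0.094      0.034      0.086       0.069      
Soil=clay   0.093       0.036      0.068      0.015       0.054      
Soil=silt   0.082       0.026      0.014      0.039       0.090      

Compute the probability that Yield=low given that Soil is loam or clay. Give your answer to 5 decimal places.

0.22928

P(Soil=loam) = 0.018 + 0.094 + 0.034 + 0.086 + 0.069 = 0.301.
P(Soil=clay) = 0.093 + 0.036 + 0.068 + 0.015 + 0.054 = 0.266.
P(Soil ∈ {loam, clay}) = 0.301 + 0.266 = 0.567; P(Yield=low, Soil ∈ {loam, clay}) = 0.094 + 0.036 = 0.130.
P(Yield=low | Soil ∈ {loam, clay}) = 0.130/0.567 = 0.22928.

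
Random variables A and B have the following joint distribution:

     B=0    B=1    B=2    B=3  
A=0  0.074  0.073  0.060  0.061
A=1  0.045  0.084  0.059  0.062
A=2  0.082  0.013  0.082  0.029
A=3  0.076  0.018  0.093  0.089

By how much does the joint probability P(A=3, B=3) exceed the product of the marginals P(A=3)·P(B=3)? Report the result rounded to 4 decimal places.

P(A=3) = 0.076 + 0.018 + 0.093 + 0.089 = 0.276.
P(B=3) = 0.061 + 0.062 + 0.029 + 0.089 = 0.241.
P(A=3, B=3) − P(A=3)P(B=3) = 0.089 − 0.276×0.241 = 0.0225.

0.0225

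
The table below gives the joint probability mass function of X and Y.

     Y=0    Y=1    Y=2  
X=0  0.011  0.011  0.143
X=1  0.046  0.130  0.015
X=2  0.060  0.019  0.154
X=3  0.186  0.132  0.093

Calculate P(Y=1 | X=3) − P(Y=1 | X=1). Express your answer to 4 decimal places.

P(X=3) = 0.186 + 0.132 + 0.093 = 0.411; P(Y=1 | X=3) = 0.132/0.411 = 0.32117.
P(X=1) = 0.046 + 0.130 + 0.015 = 0.191; P(Y=1 | X=1) = 0.130/0.191 = 0.68063.
Difference = -0.3595.

-0.3595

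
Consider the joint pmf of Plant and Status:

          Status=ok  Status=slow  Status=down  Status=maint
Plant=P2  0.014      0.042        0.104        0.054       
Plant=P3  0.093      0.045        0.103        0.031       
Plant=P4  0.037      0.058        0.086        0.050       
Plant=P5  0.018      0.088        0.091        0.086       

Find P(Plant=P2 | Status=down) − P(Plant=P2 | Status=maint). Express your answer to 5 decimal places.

0.02649

P(Status=down) = 0.104 + 0.103 + 0.086 + 0.091 = 0.384; P(Plant=P2 | Status=down) = 0.104/0.384 = 0.270833.
P(Status=maint) = 0.054 + 0.031 + 0.050 + 0.086 = 0.221; P(Plant=P2 | Status=maint) = 0.054/0.221 = 0.244344.
Difference = 0.02649.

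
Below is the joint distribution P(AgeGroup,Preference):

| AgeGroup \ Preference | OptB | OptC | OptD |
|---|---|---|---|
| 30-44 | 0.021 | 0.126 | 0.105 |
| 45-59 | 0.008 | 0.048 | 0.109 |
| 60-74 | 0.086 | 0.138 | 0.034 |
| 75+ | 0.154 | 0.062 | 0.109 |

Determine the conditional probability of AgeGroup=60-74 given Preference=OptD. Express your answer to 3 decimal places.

0.095

P(Preference=OptD) = 0.105 + 0.109 + 0.034 + 0.109 = 0.357.
P(AgeGroup=60-74 | Preference=OptD) = 0.034/0.357 = 0.095.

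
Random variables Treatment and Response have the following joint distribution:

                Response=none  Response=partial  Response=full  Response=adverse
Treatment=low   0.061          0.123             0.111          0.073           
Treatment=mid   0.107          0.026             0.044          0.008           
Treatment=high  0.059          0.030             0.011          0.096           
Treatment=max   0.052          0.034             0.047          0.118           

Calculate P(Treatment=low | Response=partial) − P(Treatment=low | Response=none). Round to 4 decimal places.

P(Response=partial) = 0.123 + 0.026 + 0.030 + 0.034 = 0.213; P(Treatment=low | Response=partial) = 0.123/0.213 = 0.57746.
P(Response=none) = 0.061 + 0.107 + 0.059 + 0.052 = 0.279; P(Treatment=low | Response=none) = 0.061/0.279 = 0.21864.
Difference = 0.3588.

0.3588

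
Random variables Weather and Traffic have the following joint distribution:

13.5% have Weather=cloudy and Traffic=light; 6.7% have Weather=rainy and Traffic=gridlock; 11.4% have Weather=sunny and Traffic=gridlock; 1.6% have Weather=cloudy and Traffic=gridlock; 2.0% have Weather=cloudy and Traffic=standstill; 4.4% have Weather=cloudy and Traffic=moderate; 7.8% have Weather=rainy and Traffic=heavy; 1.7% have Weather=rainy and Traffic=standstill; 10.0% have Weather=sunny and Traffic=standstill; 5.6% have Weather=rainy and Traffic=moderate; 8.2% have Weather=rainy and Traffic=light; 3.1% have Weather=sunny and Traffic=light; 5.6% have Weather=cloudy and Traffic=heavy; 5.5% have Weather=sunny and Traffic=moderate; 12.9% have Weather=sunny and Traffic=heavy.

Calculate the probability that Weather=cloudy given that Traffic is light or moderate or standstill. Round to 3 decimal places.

P(Traffic=light) = 0.031 + 0.135 + 0.082 = 0.248.
P(Traffic=moderate) = 0.055 + 0.044 + 0.056 = 0.155.
P(Traffic=standstill) = 0.100 + 0.020 + 0.017 = 0.137.
P(Traffic ∈ {light, moderate, standstill}) = 0.248 + 0.155 + 0.137 = 0.540; P(Weather=cloudy, Traffic ∈ {light, moderate, standstill}) = 0.135 + 0.044 + 0.020 = 0.199.
P(Weather=cloudy | Traffic ∈ {light, moderate, standstill}) = 0.199/0.540 = 0.369.

0.369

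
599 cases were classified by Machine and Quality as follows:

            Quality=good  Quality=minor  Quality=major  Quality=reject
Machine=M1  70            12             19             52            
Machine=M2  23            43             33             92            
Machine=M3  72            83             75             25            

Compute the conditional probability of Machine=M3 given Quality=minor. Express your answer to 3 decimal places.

Total with Quality=minor: 12 + 43 + 83 = 138.
P(Machine=M3 | Quality=minor) = 83/138 = 0.601.

0.601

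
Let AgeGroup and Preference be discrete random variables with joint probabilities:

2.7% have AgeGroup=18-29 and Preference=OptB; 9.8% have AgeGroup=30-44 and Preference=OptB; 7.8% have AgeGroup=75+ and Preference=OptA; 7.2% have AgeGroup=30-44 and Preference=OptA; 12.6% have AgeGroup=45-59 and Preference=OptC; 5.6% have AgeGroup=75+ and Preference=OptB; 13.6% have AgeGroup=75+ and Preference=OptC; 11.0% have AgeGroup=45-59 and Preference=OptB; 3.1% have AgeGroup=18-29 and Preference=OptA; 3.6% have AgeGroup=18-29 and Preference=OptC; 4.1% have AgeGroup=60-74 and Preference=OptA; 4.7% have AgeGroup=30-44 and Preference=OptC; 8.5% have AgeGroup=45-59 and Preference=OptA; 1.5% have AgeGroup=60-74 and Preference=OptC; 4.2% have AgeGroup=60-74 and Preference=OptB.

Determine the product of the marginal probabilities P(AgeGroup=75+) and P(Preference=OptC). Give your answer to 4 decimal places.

P(AgeGroup=75+) = 0.078 + 0.056 + 0.136 = 0.270.
P(Preference=OptC) = 0.036 + 0.047 + 0.126 + 0.015 + 0.136 = 0.360.
Product: 0.270 × 0.360 = 0.0972.

0.0972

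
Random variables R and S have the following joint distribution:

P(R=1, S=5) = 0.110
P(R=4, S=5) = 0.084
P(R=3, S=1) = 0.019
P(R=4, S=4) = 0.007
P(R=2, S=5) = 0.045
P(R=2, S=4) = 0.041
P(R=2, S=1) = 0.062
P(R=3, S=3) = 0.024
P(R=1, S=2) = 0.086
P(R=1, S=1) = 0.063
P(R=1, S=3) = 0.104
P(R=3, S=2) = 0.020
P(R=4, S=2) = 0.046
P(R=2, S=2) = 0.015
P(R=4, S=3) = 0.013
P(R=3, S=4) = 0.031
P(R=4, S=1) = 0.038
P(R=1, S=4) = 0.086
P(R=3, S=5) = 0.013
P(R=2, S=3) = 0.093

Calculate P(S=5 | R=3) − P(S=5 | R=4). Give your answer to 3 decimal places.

-0.325

P(R=3) = 0.019 + 0.020 + 0.024 + 0.031 + 0.013 = 0.107; P(S=5 | R=3) = 0.013/0.107 = 0.1215.
P(R=4) = 0.038 + 0.046 + 0.013 + 0.007 + 0.084 = 0.188; P(S=5 | R=4) = 0.084/0.188 = 0.4468.
Difference = -0.325.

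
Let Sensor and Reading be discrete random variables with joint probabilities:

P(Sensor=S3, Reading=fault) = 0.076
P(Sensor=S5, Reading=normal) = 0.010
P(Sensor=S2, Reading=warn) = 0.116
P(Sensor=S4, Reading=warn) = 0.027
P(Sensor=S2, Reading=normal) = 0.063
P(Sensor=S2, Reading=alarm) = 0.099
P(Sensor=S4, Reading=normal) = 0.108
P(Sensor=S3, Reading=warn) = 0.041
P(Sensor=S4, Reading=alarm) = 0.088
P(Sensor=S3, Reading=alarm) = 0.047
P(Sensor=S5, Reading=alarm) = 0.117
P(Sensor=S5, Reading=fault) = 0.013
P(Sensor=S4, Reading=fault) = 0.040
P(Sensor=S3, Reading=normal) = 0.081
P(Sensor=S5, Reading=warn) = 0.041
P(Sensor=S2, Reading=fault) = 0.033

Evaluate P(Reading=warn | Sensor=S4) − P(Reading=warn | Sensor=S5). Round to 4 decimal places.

P(Sensor=S4) = 0.108 + 0.027 + 0.088 + 0.040 = 0.263; P(Reading=warn | Sensor=S4) = 0.027/0.263 = 0.10266.
P(Sensor=S5) = 0.010 + 0.041 + 0.117 + 0.013 = 0.181; P(Reading=warn | Sensor=S5) = 0.041/0.181 = 0.22652.
Difference = -0.1239.

-0.1239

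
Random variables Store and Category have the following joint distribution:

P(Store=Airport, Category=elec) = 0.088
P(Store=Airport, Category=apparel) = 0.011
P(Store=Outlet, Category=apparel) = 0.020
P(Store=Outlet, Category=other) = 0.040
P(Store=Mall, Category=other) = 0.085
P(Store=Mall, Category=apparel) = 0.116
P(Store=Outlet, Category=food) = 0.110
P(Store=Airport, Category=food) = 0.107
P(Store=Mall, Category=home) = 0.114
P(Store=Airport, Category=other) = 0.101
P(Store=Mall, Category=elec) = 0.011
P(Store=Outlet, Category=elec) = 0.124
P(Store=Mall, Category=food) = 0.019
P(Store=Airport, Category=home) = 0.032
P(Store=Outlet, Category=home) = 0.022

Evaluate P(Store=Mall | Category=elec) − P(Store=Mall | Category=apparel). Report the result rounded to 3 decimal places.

-0.740

P(Category=elec) = 0.011 + 0.088 + 0.124 = 0.223; P(Store=Mall | Category=elec) = 0.011/0.223 = 0.0493.
P(Category=apparel) = 0.116 + 0.011 + 0.020 = 0.147; P(Store=Mall | Category=apparel) = 0.116/0.147 = 0.7891.
Difference = -0.740.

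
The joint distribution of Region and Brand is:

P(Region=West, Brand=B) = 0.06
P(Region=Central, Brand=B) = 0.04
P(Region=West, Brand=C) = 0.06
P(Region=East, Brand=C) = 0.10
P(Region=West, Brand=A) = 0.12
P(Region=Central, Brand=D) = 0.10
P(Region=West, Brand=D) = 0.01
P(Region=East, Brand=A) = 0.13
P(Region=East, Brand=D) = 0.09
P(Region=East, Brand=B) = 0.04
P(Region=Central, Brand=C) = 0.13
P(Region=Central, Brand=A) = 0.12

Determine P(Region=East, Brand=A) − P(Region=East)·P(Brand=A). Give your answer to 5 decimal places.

P(Region=East) = 0.13 + 0.04 + 0.10 + 0.09 = 0.36.
P(Brand=A) = 0.13 + 0.12 + 0.12 = 0.37.
P(Region=East, Brand=A) − P(Region=East)P(Brand=A) = 0.13 − 0.36×0.37 = -0.00320.

-0.00320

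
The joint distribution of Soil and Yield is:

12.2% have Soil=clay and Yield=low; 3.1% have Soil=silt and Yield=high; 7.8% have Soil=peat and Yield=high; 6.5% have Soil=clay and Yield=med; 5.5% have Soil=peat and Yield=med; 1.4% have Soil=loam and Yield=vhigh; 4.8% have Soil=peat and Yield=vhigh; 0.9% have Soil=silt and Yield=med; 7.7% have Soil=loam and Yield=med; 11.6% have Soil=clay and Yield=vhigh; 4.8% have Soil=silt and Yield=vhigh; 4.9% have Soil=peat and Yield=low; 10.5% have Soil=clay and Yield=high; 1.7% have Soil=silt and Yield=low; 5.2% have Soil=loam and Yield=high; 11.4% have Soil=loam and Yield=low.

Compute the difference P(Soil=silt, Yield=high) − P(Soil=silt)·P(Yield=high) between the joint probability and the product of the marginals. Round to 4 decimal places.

0.0031

P(Soil=silt) = 0.017 + 0.009 + 0.031 + 0.048 = 0.105.
P(Yield=high) = 0.052 + 0.105 + 0.031 + 0.078 = 0.266.
P(Soil=silt, Yield=high) − P(Soil=silt)P(Yield=high) = 0.031 − 0.105×0.266 = 0.0031.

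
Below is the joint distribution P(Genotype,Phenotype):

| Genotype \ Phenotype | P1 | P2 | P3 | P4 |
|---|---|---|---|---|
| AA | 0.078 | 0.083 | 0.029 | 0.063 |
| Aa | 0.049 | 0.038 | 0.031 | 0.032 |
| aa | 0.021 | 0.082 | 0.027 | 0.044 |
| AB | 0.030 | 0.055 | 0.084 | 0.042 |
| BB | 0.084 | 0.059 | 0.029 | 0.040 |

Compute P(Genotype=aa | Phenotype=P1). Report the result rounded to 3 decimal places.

P(Phenotype=P1) = 0.078 + 0.049 + 0.021 + 0.030 + 0.084 = 0.262.
P(Genotype=aa | Phenotype=P1) = 0.021/0.262 = 0.080.

0.080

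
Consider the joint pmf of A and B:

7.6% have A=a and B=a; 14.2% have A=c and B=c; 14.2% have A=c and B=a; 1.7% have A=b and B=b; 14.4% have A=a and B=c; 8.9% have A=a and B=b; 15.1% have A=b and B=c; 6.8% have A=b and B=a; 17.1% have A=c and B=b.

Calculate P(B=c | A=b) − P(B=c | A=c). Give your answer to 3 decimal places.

P(A=b) = 0.068 + 0.017 + 0.151 = 0.236; P(B=c | A=b) = 0.151/0.236 = 0.6398.
P(A=c) = 0.142 + 0.171 + 0.142 = 0.455; P(B=c | A=c) = 0.142/0.455 = 0.3121.
Difference = 0.328.

0.328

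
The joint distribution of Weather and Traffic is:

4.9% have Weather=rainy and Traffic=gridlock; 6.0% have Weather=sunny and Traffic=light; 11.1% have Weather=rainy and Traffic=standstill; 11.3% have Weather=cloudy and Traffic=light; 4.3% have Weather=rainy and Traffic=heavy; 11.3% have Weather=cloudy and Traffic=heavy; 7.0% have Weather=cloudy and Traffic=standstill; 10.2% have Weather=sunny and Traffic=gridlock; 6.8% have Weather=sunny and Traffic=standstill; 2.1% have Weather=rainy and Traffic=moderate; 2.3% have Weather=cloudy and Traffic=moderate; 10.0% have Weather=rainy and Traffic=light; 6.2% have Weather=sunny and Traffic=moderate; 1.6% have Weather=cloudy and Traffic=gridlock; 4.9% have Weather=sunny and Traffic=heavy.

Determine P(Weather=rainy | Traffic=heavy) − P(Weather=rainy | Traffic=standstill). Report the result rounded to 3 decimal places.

P(Traffic=heavy) = 0.049 + 0.113 + 0.043 = 0.205; P(Weather=rainy | Traffic=heavy) = 0.043/0.205 = 0.2098.
P(Traffic=standstill) = 0.068 + 0.070 + 0.111 = 0.249; P(Weather=rainy | Traffic=standstill) = 0.111/0.249 = 0.4458.
Difference = -0.236.

-0.236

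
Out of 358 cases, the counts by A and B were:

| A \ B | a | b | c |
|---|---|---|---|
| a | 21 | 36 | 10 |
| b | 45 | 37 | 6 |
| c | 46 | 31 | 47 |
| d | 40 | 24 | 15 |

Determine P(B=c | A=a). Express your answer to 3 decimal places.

Total with A=a: 21 + 36 + 10 = 67.
P(B=c | A=a) = 10/67 = 0.149.

0.149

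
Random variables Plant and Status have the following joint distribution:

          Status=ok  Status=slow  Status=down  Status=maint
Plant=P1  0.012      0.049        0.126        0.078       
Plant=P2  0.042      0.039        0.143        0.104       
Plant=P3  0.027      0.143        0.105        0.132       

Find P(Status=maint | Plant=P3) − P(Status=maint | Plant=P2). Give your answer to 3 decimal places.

0.007

P(Plant=P3) = 0.027 + 0.143 + 0.105 + 0.132 = 0.407; P(Status=maint | Plant=P3) = 0.132/0.407 = 0.3243.
P(Plant=P2) = 0.042 + 0.039 + 0.143 + 0.104 = 0.328; P(Status=maint | Plant=P2) = 0.104/0.328 = 0.3171.
Difference = 0.007.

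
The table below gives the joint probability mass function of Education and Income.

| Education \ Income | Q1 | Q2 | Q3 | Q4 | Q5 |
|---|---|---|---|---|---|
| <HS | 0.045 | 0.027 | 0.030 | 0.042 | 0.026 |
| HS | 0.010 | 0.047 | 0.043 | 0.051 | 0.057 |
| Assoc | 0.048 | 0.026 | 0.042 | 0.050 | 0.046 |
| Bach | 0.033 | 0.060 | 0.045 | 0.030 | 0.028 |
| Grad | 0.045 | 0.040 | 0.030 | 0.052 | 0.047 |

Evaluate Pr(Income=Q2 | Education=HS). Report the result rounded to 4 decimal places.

P(Education=HS) = 0.010 + 0.047 + 0.043 + 0.051 + 0.057 = 0.208.
P(Income=Q2 | Education=HS) = 0.047/0.208 = 0.2260.

0.2260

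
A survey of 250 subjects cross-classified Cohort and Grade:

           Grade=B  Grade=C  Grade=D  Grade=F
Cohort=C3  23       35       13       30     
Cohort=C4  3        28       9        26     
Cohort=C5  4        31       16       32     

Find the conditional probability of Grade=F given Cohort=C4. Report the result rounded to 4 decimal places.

Total with Cohort=C4: 3 + 28 + 9 + 26 = 66.
P(Grade=F | Cohort=C4) = 26/66 = 0.3939.

0.3939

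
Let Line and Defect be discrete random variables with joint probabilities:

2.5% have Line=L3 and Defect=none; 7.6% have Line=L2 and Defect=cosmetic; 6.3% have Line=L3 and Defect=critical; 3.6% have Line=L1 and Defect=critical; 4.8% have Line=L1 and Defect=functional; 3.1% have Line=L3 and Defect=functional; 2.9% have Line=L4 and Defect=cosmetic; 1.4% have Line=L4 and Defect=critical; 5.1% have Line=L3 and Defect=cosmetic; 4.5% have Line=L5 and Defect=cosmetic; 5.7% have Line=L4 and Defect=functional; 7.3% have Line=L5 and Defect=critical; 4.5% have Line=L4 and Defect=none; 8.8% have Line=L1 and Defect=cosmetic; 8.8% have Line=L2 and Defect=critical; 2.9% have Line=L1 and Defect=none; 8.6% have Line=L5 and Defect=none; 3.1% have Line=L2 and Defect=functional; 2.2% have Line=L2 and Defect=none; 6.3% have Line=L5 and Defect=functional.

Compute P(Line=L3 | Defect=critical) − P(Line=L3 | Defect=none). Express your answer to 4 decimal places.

0.1092

P(Defect=critical) = 0.036 + 0.088 + 0.063 + 0.014 + 0.073 = 0.274; P(Line=L3 | Defect=critical) = 0.063/0.274 = 0.22993.
P(Defect=none) = 0.029 + 0.022 + 0.025 + 0.045 + 0.086 = 0.207; P(Line=L3 | Defect=none) = 0.025/0.207 = 0.12077.
Difference = 0.1092.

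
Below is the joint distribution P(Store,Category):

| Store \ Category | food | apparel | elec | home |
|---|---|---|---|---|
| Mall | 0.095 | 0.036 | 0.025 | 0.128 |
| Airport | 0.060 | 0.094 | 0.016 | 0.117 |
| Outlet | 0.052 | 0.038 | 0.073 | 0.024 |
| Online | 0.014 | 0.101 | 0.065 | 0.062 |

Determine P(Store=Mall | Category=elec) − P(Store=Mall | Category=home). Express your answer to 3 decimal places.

-0.247

P(Category=elec) = 0.025 + 0.016 + 0.073 + 0.065 = 0.179; P(Store=Mall | Category=elec) = 0.025/0.179 = 0.1397.
P(Category=home) = 0.128 + 0.117 + 0.024 + 0.062 = 0.331; P(Store=Mall | Category=home) = 0.128/0.331 = 0.3867.
Difference = -0.247.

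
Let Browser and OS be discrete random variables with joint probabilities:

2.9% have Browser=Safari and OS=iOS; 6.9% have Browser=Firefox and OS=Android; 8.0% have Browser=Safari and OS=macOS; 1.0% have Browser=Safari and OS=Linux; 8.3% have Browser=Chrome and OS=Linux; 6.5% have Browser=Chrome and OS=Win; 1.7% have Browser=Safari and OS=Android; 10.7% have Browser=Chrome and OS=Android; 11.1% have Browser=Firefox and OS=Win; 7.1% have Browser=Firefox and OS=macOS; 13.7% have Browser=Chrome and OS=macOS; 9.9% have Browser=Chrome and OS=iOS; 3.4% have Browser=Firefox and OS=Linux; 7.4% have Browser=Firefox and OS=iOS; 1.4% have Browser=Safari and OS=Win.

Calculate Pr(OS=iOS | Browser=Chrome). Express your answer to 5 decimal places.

P(Browser=Chrome) = 0.065 + 0.137 + 0.083 + 0.099 + 0.107 = 0.491.
P(OS=iOS | Browser=Chrome) = 0.099/0.491 = 0.20163.

0.20163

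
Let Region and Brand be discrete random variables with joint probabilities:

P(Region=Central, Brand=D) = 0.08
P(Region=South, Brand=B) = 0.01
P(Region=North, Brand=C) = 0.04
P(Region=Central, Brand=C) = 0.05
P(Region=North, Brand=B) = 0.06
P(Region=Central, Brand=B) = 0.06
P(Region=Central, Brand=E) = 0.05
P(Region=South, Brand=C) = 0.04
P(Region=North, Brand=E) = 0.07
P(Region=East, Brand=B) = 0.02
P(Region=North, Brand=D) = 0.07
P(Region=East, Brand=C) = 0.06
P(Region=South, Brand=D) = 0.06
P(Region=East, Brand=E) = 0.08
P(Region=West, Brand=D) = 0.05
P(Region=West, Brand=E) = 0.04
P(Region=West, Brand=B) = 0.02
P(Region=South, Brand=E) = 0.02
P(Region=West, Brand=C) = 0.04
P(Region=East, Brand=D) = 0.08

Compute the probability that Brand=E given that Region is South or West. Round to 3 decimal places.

P(Region=South) = 0.01 + 0.04 + 0.06 + 0.02 = 0.13.
P(Region=West) = 0.02 + 0.04 + 0.05 + 0.04 = 0.15.
P(Region ∈ {South, West}) = 0.13 + 0.15 = 0.28; P(Brand=E, Region ∈ {South, West}) = 0.02 + 0.04 = 0.06.
P(Brand=E | Region ∈ {South, West}) = 0.06/0.28 = 0.214.

0.214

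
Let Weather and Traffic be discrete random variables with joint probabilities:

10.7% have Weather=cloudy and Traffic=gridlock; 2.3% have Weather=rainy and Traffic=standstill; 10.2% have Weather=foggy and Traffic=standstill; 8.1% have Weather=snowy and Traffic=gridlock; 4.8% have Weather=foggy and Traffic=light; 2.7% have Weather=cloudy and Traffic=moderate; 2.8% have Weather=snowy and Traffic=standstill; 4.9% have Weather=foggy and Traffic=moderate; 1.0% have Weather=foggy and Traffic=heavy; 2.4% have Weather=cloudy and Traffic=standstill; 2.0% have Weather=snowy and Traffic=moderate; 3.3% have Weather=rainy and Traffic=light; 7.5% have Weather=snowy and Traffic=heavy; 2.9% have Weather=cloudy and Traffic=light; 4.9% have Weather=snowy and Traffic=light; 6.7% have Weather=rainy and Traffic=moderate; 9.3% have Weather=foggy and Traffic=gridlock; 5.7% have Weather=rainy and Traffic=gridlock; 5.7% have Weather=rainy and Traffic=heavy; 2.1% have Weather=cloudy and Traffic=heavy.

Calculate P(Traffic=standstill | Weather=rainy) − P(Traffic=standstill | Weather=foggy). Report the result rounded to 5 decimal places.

P(Weather=rainy) = 0.033 + 0.067 + 0.057 + 0.057 + 0.023 = 0.237; P(Traffic=standstill | Weather=rainy) = 0.023/0.237 = 0.097046.
P(Weather=foggy) = 0.048 + 0.049 + 0.010 + 0.093 + 0.102 = 0.302; P(Traffic=standstill | Weather=foggy) = 0.102/0.302 = 0.337748.
Difference = -0.24070.

-0.24070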